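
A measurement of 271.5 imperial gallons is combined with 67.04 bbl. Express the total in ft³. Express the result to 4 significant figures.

420.0 cubic feet

271.5 imp gal = 43.5876 ft³ and 67.04 bbl = 376.402 ft³.
43.5876 + 376.402 ≈ 420.0 ft³.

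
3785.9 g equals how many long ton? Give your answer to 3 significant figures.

1 gram = 9.84207e-7 long tons.
Then 3785.9 × 9.84207e-7 ≈ 0.00373 long ton.

0.00373 long tons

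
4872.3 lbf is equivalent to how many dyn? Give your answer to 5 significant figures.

2.1673e+9 dyn

1 pound-force = 444822 dynes.
Then 4872.3 × 444822 ≈ 2.1673e+9 dyn.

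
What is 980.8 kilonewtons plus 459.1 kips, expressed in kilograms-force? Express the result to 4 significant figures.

308300 kilograms-force

980.8 kN = 100014 kgf and 459.1 kip = 208244 kgf.
100014 + 208244 ≈ 308300 kgf.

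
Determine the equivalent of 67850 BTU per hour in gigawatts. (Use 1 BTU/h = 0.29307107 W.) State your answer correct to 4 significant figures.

1.988 × 10^-5 GW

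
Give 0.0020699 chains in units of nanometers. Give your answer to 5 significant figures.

1 chain = 2.01168e+10 nanometers.
So 0.0020699 × 2.01168e+10 ≈ 4.1640e+7 nm.

4.1640e+7 nm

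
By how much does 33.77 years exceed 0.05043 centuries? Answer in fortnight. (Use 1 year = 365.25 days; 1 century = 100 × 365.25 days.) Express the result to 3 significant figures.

33.77 yr = 881.035 fortnight and 0.05043 century = 131.568 fortnight.
881.035 − 131.568 ≈ 749 fortnight.

749 fortnight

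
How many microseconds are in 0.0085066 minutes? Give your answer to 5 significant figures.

510400 μs

1 minute = 6.00000 × 10^7 μs.
So 0.0085066 × 6.00000 × 10^7 ≈ 510400 μs.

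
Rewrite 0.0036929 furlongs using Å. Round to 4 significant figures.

1 furlong = 2.01168 × 10^12 angstroms.
Thus 0.0036929 × 2.01168 × 10^12 ≈ 7.429 × 10^9 Å.

7.429 × 10^9 Å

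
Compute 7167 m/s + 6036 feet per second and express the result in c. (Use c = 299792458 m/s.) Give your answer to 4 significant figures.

7167 m/s = 2.39065e-5 c and 6036 ft/s = 6.13682e-6 c.
2.39065e-5 + 6.13682e-6 ≈ 3.004e-5 c.

3.004e-5 c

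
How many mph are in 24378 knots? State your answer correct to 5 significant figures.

28054 miles per hour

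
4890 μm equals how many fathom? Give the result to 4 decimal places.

1 μm = 5.46807e-7 fathom.
4890 × 5.46807e-7 ≈ 0.0027 fathom.

0.0027 fathom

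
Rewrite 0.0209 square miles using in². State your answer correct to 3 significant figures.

8.39e+7 in²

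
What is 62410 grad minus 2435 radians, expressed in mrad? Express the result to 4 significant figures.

-1.455 × 10^6 milliradians

62410 grad = 980334 mrad and 2435 rad = 2.43500 × 10^6 mrad.
980334 − 2.43500 × 10^6 ≈ -1.455 × 10^6 mrad.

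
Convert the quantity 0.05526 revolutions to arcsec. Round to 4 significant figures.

71620 arcsec

1 revolution = 1.29600 × 10^6 arcsec.
Then 0.05526 × 1.29600 × 10^6 ≈ 71620 arcsec.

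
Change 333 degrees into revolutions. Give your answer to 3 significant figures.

0.925 revolutions

1 degree = 0.00277778 rev.
Thus 333 × 0.00277778 ≈ 0.925 rev.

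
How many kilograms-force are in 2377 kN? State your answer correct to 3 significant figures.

242000 kilograms-force

1 kilonewton = 101.972 kilograms-force.
Then 2377 × 101.972 ≈ 242000 kgf.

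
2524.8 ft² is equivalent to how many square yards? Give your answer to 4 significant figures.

1 ft² = 0.111111 square yards.
Thus 2524.8 × 0.111111 ≈ 280.5 yd².

280.5 yd²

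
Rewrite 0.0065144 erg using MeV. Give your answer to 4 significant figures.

4066 megaelectronvolts

1 erg = 624151 MeV.
Then 0.0065144 × 624151 ≈ 4066 MeV.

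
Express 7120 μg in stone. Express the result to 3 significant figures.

1.12 × 10^-6 stone

1 μg = 1.57473 × 10^-10 stone.
Thus 7120 × 1.57473 × 10^-10 ≈ 1.12 × 10^-6 st.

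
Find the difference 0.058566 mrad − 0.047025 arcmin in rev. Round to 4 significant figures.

0.058566 mrad = 9.32107 × 10^-6 rev and 0.047025 arcmin = 2.17708 × 10^-6 rev.
9.32107 × 10^-6 − 2.17708 × 10^-6 ≈ 7.144 × 10^-6 rev.

7.144 × 10^-6 rev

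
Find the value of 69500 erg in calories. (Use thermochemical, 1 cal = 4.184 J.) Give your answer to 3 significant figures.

0.00166 calories

1 erg = 2.39006 × 10^-8 cal.
69500 × 2.39006 × 10^-8 ≈ 0.00166 cal.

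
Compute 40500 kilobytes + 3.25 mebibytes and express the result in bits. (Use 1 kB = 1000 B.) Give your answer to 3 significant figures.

3.51 × 10^8 bits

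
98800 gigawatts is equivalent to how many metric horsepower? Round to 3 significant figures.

1 gigawatt = 1.35962e+6 metric horsepower.
Thus 98800 × 1.35962e+6 ≈ 1.34e+11 PS.

1.34e+11 metric horsepower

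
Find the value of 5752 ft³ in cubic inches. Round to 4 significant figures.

9.939e+6 in³

1 ft³ = 1728.00 in³.
So 5752 × 1728.00 ≈ 9.939e+6 in³.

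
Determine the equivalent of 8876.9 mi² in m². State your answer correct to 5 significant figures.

1 square mile = 2.58999 × 10^6 m².
8876.9 × 2.58999 × 10^6 ≈ 2.2991 × 10^10 m².

2.2991 × 10^10 square meters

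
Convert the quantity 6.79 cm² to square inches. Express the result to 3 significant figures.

1.05 in²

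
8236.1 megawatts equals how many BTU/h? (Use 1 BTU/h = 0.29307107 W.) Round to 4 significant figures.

2.810 × 10^10 BTU/h

1 megawatt = 3.41214 × 10^6 BTU per hour.
Thus 8236.1 × 3.41214 × 10^6 ≈ 2.810 × 10^10 BTU/h.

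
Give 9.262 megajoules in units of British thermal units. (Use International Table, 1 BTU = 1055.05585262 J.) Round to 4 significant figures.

8779 British thermal units

1 MJ = 947.817 BTU.
So 9.262 × 947.817 ≈ 8779 BTU.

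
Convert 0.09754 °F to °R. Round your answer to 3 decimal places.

459.768 °R

°R = °F + 459.67.
Applying the formula gives 459.768 °R.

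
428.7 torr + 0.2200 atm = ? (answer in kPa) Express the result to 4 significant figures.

428.7 torr = 57.1553 kPa and 0.2200 atm = 22.2915 kPa.
57.1553 + 22.2915 ≈ 79.45 kPa.

79.45 kilopascals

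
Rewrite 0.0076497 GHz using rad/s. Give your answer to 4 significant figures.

1 gigahertz = 6.28319e+9 rad/s.
So 0.0076497 × 6.28319e+9 ≈ 4.806e+7 rad/s.

4.806e+7 radians per second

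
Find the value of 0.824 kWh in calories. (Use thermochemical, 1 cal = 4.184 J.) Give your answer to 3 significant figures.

709000 calories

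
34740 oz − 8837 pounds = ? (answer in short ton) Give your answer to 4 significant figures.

-3.333 short ton

34740 oz = 1.085625 short ton and 8837 lb = 4.418500 short ton.
1.085625 − 4.418500 ≈ -3.333 short ton.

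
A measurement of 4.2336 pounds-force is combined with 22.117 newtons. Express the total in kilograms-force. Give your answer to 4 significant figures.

4.2336 lbf = 1.92033 kgf and 22.117 N = 2.25531 kgf.
1.92033 + 2.25531 ≈ 4.176 kgf.

4.176 kilograms-force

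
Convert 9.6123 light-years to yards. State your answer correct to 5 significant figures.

9.9453 × 10^16 yards

1 light-year = 1.03464 × 10^16 yd.
So 9.6123 × 1.03464 × 10^16 ≈ 9.9453 × 10^16 yd.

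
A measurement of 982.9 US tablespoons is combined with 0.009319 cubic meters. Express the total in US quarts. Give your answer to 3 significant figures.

982.9 US tbsp = 15.3578 US qt and 0.009319 m³ = 9.84728 US qt.
15.3578 + 9.84728 ≈ 25.2 US qt.

25.2 US qt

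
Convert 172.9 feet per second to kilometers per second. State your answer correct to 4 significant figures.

1 foot per second = 0.000304800 km/s.
Then 172.9 × 0.000304800 ≈ 0.05270 km/s.

0.05270 kilometers per second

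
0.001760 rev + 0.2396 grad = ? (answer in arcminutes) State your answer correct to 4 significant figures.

50.95 arcminutes

0.001760 rev = 38.0160 arcmin and 0.2396 grad = 12.9384 arcmin.
38.0160 + 12.9384 ≈ 50.95 arcmin.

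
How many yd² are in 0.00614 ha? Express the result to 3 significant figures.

73.4 yd²

1 ha = 11959.9 yd².
Then 0.00614 × 11959.9 ≈ 73.4 yd².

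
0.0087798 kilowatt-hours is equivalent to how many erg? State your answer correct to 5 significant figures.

1 kilowatt-hour = 3.60000 × 10^13 erg.
Then 0.0087798 × 3.60000 × 10^13 ≈ 3.1607 × 10^11 erg.

3.1607 × 10^11 erg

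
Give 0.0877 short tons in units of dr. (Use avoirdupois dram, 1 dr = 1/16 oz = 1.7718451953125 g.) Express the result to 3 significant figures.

1 short ton = 512000 dr.
Thus 0.0877 × 512000 ≈ 44900 dr.

44900 dr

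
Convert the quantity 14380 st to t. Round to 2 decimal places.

91.32 t

1 st = 0.00635029 t.
So 14380 × 0.00635029 ≈ 91.32 t.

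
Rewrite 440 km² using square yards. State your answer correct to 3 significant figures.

5.26 × 10^8 square yards

1 km² = 1.19599 × 10^6 square yards.
Thus 440 × 1.19599 × 10^6 ≈ 5.26 × 10^8 yd².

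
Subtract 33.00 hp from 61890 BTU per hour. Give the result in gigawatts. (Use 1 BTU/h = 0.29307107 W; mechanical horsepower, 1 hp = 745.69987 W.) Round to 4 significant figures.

-6.470e-6 GW

61890 BTU/h = 1.81382e-5 GW and 33.00 hp = 2.46081e-5 GW.
1.81382e-5 − 2.46081e-5 ≈ -6.470e-6 GW.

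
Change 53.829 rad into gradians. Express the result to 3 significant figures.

1 radian = 63.6620 grad.
Then 53.829 × 63.6620 ≈ 3430 grad.

3430 grad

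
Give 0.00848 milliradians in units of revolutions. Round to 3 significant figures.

1.35 × 10^-6 rev

1 milliradian = 0.000159155 revolutions.
Then 0.00848 × 0.000159155 ≈ 1.35 × 10^-6 rev.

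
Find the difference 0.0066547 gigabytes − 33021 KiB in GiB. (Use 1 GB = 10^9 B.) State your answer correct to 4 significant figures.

0.0066547 GB = 0.00619767 GiB and 33021 KiB = 0.0314913 GiB.
0.00619767 − 0.0314913 ≈ -0.02529 GiB.

-0.02529 gibibytes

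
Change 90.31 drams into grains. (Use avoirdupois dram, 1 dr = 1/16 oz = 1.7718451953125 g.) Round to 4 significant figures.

2469 gr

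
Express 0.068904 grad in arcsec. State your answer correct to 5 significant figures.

1 grad = 3240.00 arcseconds.
0.068904 × 3240.00 ≈ 223.25 arcsec.

223.25 arcsec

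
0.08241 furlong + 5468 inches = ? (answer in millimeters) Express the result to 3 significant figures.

155000 mm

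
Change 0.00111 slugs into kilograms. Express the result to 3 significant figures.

0.0162 kilograms

1 slug = 14.5939 kg.
Thus 0.00111 × 14.5939 ≈ 0.0162 kg.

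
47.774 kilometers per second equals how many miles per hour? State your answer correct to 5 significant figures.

106870 mph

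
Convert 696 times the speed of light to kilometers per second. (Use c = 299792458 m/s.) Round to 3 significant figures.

1 speed of light = 299792 km/s.
Thus 696 × 299792 ≈ 2.09e+8 km/s.

2.09e+8 kilometers per second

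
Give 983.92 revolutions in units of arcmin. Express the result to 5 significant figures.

2.1253e+7 arcminutes

1 revolution = 21600.0 arcmin.
So 983.92 × 21600.0 ≈ 2.1253e+7 arcmin.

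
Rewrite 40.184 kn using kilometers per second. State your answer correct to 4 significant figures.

0.02067 km/s

1 kn = 0.000514444 kilometers per second.
So 40.184 × 0.000514444 ≈ 0.02067 km/s.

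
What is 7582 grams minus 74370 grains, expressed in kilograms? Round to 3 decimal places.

2.763 kilograms

7582 g = 7.58200 kg and 74370 gr = 4.81909 kg.
7.58200 − 4.81909 ≈ 2.763 kg.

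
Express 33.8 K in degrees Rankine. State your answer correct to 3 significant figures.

60.8 °R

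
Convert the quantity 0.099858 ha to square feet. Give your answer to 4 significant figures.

10750 ft²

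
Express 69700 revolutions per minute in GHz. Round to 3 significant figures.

1 rpm = 1.66667e-11 gigahertz.
Thus 69700 × 1.66667e-11 ≈ 1.16e-6 GHz.

1.16e-6 GHz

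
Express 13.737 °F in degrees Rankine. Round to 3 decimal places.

473.407 degrees Rankine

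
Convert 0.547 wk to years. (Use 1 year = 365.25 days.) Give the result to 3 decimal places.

0.010 yr

1 wk = 0.0191650 yr.
0.547 × 0.0191650 ≈ 0.010 yr.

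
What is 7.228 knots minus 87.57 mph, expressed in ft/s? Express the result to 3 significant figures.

7.228 kn = 12.1995 ft/s and 87.57 mph = 128.436 ft/s.
12.1995 − 128.436 ≈ -116 ft/s.

-116 ft/s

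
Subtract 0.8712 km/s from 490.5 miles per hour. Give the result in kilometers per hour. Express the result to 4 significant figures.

-2347 km/h

490.5 mph = 789.383 km/h and 0.8712 km/s = 3136.32 km/h.
789.383 − 3136.32 ≈ -2347 km/h.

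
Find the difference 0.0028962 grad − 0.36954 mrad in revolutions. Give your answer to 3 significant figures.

-5.16e-5 rev

0.0028962 grad = 7.24050e-6 rev and 0.36954 mrad = 5.88141e-5 rev.
7.24050e-6 − 5.88141e-5 ≈ -5.16e-5 rev.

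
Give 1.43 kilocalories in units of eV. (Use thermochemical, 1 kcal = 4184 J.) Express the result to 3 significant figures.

3.73 × 10^22 eV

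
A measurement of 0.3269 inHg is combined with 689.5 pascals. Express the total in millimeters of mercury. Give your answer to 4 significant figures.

13.47 mmHg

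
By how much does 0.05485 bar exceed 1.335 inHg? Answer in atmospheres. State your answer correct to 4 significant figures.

0.009516 atm

0.05485 bar = 0.0541327 atm and 1.335 inHg = 0.0446171 atm.
0.0541327 − 0.0446171 ≈ 0.009516 atm.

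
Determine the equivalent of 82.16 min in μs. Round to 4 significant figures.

4.930e+9 microseconds

1 minute = 6.00000e+7 μs.
82.16 × 6.00000e+7 ≈ 4.930e+9 μs.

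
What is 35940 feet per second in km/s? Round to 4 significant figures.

10.95 kilometers per second

1 foot per second = 0.000304800 km/s.
35940 × 0.000304800 ≈ 10.95 km/s.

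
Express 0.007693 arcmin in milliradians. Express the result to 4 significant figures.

1 arcmin = 0.290888 mrad.
So 0.007693 × 0.290888 ≈ 0.002238 mrad.

0.002238 milliradians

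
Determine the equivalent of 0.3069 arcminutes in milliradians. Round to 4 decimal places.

0.0893 mrad

1 arcmin = 0.290888 mrad.
Then 0.3069 × 0.290888 ≈ 0.0893 mrad.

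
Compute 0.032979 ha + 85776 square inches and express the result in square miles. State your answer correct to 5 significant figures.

0.00014870 mi²

0.032979 ha = 0.000127333 mi² and 85776 in² = 2.13666e-5 mi².
0.000127333 + 2.13666e-5 ≈ 0.00014870 mi².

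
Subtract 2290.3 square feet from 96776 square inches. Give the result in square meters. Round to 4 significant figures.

-150.3 square meters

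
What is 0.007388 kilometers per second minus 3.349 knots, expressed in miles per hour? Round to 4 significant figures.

0.007388 km/s = 16.5265 mph and 3.349 kn = 3.85396 mph.
16.5265 − 3.85396 ≈ 12.67 mph.

12.67 miles per hour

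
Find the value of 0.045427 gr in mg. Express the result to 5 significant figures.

1 gr = 64.7989 mg.
0.045427 × 64.7989 ≈ 2.9436 mg.

2.9436 mg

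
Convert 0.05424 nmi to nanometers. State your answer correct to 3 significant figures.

1 nautical mile = 1.85200e+12 nanometers.
Thus 0.05424 × 1.85200e+12 ≈ 1.00e+11 nm.

1.00e+11 nanometers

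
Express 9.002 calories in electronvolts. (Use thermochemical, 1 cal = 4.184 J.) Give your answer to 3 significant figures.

1 calorie = 2.61145 × 10^19 electronvolts.
Then 9.002 × 2.61145 × 10^19 ≈ 2.35 × 10^20 eV.

2.35 × 10^20 electronvolts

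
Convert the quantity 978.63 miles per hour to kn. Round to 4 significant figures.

1 mile per hour = 0.868976 knots.
Thus 978.63 × 0.868976 ≈ 850.4 kn.

850.4 knots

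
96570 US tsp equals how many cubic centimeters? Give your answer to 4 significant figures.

1 US teaspoon = 4.92892 cubic centimeters.
Then 96570 × 4.92892 ≈ 476000 cm³.

476000 cm³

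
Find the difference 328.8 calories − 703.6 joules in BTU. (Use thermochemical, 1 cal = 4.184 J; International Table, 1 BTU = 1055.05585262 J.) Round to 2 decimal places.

328.8 cal = 1.30391 BTU and 703.6 J = 0.666884 BTU.
1.30391 − 0.666884 ≈ 0.64 BTU.

0.64 BTU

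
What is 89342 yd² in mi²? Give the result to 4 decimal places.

0.0288 mi²

1 yd² = 3.22831e-7 square miles.
So 89342 × 3.22831e-7 ≈ 0.0288 mi².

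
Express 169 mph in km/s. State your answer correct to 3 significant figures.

0.0755 km/s

1 mile per hour = 0.000447040 km/s.
169 × 0.000447040 ≈ 0.0755 km/s.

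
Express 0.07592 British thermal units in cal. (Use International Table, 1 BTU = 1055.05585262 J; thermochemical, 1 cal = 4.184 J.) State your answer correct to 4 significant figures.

19.14 cal

1 British thermal unit = 252.164 calories.
0.07592 × 252.164 ≈ 19.14 cal.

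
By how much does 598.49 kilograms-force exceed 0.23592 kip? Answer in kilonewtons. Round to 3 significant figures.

598.49 kgf = 5.86918 kN and 0.23592 kip = 1.04942 kN.
5.86918 − 1.04942 ≈ 4.82 kN.

4.82 kilonewtons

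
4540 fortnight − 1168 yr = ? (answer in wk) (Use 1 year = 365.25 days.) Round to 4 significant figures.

4540 fortnight = 9080.00 wk and 1168 yr = 60944.6 wk.
9080.00 − 60944.6 ≈ -51860 wk.

-51860 wk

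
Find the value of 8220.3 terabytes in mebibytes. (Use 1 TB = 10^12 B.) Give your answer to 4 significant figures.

7.839e+9 mebibytes

1 TB = 953674 mebibytes.
8220.3 × 953674 ≈ 7.839e+9 MiB.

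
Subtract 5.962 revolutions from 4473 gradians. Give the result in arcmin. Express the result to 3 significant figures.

113000 arcmin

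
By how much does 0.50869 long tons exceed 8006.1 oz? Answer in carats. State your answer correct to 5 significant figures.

1.4494 × 10^6 ct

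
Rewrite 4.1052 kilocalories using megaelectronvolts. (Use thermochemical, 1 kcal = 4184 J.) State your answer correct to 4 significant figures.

1 kilocalorie = 2.61145e+16 MeV.
Then 4.1052 × 2.61145e+16 ≈ 1.072e+17 MeV.

1.072e+17 megaelectronvolts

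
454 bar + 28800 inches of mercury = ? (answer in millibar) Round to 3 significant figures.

1.43e+6 mbar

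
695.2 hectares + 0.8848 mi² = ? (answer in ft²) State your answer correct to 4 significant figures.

9.950e+7 square feet

695.2 ha = 7.48307e+7 ft² and 0.8848 mi² = 2.46668e+7 ft².
7.48307e+7 + 2.46668e+7 ≈ 9.950e+7 ft².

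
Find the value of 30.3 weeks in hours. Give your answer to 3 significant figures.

1 wk = 168.000 h.
Thus 30.3 × 168.000 ≈ 5090 h.

5090 h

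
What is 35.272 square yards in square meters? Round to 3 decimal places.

29.492 square meters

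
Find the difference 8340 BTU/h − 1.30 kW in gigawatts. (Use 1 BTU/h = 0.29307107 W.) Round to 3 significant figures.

1.14 × 10^-6 gigawatts

8340 BTU/h = 2.44421 × 10^-6 GW and 1.30 kW = 1.30000 × 10^-6 GW.
2.44421 × 10^-6 − 1.30000 × 10^-6 ≈ 1.14 × 10^-6 GW.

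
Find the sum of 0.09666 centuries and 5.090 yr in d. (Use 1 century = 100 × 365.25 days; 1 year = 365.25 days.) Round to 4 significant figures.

5390 days

0.09666 century = 3530.51 d and 5.090 yr = 1859.12 d.
3530.51 + 1859.12 ≈ 5390 d.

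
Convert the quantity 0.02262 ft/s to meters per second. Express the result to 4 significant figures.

0.006895 meters per second

1 foot per second = 0.304800 meters per second.
0.02262 × 0.304800 ≈ 0.006895 m/s.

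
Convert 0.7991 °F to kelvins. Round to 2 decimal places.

255.82 kelvins

K = (°F + 459.67) × 5/9.
Applying the formula gives 255.82 K.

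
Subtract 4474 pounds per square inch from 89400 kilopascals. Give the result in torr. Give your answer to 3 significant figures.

439000 torr

89400 kPa = 670555 torr and 4474 psi = 231373 torr.
670555 − 231373 ≈ 439000 torr.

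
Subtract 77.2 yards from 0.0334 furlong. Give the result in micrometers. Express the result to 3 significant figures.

0.0334 furlong = 6.71901e+6 μm and 77.2 yd = 7.05917e+7 μm.
6.71901e+6 − 7.05917e+7 ≈ -6.39e+7 μm.

-6.39e+7 μm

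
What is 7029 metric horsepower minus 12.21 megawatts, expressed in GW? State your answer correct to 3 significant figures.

7029 PS = 0.00516982 GW and 12.21 MW = 0.0122100 GW.
0.00516982 − 0.0122100 ≈ -0.00704 GW.

-0.00704 GW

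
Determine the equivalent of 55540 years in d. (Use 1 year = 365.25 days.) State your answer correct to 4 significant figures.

1 yr = 365.250 days.
Thus 55540 × 365.250 ≈ 2.029e+7 d.

2.029e+7 d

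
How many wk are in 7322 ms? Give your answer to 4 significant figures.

1.211 × 10^-5 weeks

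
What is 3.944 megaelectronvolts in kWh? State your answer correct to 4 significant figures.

1.755e-19 kWh

1 megaelectronvolt = 4.45049e-20 kWh.
Thus 3.944 × 4.45049e-20 ≈ 1.755e-19 kWh.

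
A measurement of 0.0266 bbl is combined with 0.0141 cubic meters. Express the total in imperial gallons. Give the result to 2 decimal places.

0.0266 bbl = 0.930264 imp gal and 0.0141 m³ = 3.10157 imp gal.
0.930264 + 3.10157 ≈ 4.03 imp gal.

4.03 imperial gallons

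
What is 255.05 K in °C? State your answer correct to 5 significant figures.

-18.100 degrees Celsius

K = °C + 273.15.
Applying the formula gives -18.100 °C.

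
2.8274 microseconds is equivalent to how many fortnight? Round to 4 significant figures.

1 microsecond = 8.26720 × 10^-13 fortnight.
2.8274 × 8.26720 × 10^-13 ≈ 2.337 × 10^-12 fortnight.

2.337 × 10^-12 fortnight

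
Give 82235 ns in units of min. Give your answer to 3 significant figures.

1 ns = 1.66667e-11 minutes.
82235 × 1.66667e-11 ≈ 1.37e-6 min.

1.37e-6 min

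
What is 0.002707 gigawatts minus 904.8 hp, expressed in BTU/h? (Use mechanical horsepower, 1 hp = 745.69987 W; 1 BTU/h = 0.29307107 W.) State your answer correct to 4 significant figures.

6.934 × 10^6 BTU/h

0.002707 GW = 9.23667 × 10^6 BTU/h and 904.8 hp = 2.30220 × 10^6 BTU/h.
9.23667 × 10^6 − 2.30220 × 10^6 ≈ 6.934 × 10^6 BTU/h.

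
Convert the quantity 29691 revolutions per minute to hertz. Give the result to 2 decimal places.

494.85 Hz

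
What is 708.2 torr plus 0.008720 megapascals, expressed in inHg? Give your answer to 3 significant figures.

30.5 inHg

708.2 torr = 27.8819 inHg and 0.008720 MPa = 2.57501 inHg.
27.8819 + 2.57501 ≈ 30.5 inHg.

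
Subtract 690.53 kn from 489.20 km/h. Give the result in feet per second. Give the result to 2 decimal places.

-719.65 ft/s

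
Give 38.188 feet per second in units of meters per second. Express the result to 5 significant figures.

11.640 m/s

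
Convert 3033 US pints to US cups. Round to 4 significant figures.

1 US pint = 2.00000 US cup.
Then 3033 × 2.00000 ≈ 6066 US cup.

6066 US cup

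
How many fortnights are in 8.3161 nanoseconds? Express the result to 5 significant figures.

6.8751e-15 fortnights

1 nanosecond = 8.26720e-16 fortnight.
8.3161 × 8.26720e-16 ≈ 6.8751e-15 fortnight.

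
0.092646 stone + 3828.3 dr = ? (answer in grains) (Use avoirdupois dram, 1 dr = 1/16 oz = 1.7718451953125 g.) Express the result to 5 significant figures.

113760 gr

0.092646 st = 9079.31 gr and 3828.3 dr = 104680 gr.
9079.31 + 104680 ≈ 113760 gr.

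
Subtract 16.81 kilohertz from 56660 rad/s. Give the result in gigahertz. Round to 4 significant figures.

-7.792e-6 GHz

56660 rad/s = 9.01772e-6 GHz and 16.81 kHz = 1.68100e-5 GHz.
9.01772e-6 − 1.68100e-5 ≈ -7.792e-6 GHz.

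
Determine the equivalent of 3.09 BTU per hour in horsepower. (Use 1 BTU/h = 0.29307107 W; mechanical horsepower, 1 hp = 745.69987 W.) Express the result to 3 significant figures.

0.00121 horsepower

1 BTU per hour = 0.000393015 hp.
3.09 × 0.000393015 ≈ 0.00121 hp.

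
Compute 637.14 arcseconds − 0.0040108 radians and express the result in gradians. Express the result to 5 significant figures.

-0.058687 grad

637.14 arcsec = 0.196648 grad and 0.0040108 rad = 0.255335 grad.
0.196648 − 0.255335 ≈ -0.058687 grad.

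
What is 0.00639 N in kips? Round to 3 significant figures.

1.44e-6 kips

1 newton = 0.000224809 kip.
Thus 0.00639 × 0.000224809 ≈ 1.44e-6 kip.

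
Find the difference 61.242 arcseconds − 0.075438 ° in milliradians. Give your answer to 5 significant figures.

-1.0197 milliradians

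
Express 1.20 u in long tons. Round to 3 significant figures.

1 atomic mass unit = 1.63431 × 10^-30 long ton.
Then 1.20 × 1.63431 × 10^-30 ≈ 1.96 × 10^-30 long ton.

1.96 × 10^-30 long tons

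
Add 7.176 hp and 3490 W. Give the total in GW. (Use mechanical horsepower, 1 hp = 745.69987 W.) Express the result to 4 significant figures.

7.176 hp = 5.35114e-6 GW and 3490 W = 3.49000e-6 GW.
5.35114e-6 + 3.49000e-6 ≈ 8.841e-6 GW.

8.841e-6 GW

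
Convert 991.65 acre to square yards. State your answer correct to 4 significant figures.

1 acre = 4840.00 yd².
991.65 × 4840.00 ≈ 4.800 × 10^6 yd².

4.800 × 10^6 square yards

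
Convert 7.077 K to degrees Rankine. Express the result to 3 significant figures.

°R = K × 9/5.
Applying the formula gives 12.7 °R.

12.7 °R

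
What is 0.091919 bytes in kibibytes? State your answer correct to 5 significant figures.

8.9765e-5 KiB

1 byte = 0.0009765625 kibibytes.
Then 0.091919 × 0.0009765625 ≈ 8.9765e-5 KiB.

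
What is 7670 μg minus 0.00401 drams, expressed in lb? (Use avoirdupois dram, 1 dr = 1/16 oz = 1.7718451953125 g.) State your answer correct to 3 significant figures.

1.25 × 10^-6 lb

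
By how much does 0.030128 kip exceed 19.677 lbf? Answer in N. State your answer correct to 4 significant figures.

0.030128 kip = 134.016 N and 19.677 lbf = 87.5277 N.
134.016 − 87.5277 ≈ 46.49 N.

46.49 N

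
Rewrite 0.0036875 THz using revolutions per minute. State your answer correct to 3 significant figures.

2.21 × 10^11 rpm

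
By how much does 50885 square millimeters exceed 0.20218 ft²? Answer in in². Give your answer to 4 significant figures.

50885 mm² = 78.8719 in² and 0.20218 ft² = 29.1139 in².
78.8719 − 29.1139 ≈ 49.76 in².

49.76 in²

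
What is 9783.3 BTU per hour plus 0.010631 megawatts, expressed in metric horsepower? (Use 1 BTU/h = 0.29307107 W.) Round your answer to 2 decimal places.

9783.3 BTU/h = 3.89831 PS and 0.010631 MW = 14.4541 PS.
3.89831 + 14.4541 ≈ 18.35 PS.

18.35 metric horsepower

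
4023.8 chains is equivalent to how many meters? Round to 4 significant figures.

1 chain = 20.1168 meters.
Then 4023.8 × 20.1168 ≈ 80950 m.

80950 meters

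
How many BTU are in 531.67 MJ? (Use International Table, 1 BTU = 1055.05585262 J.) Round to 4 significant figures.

503900 BTU

1 MJ = 947.817 British thermal units.
So 531.67 × 947.817 ≈ 503900 BTU.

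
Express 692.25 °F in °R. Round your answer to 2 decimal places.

°R = °F + 459.67.
Applying the formula gives 1151.92 °R.

1151.92 °R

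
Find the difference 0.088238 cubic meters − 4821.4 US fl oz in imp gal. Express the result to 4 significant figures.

0.088238 m³ = 19.4096 imp gal and 4821.4 US fl oz = 31.3645 imp gal.
19.4096 − 31.3645 ≈ -11.95 imp gal.

-11.95 imp gal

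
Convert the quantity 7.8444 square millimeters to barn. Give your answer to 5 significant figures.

7.8444e+22 barns

1 square millimeter = 1.00000e+22 barn.
So 7.8444 × 1.00000e+22 ≈ 7.8444e+22 barn.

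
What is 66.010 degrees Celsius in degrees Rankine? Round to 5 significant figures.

610.49 °R

°R = (°C + 273.15) × 9/5.
Applying the formula gives 610.49 °R.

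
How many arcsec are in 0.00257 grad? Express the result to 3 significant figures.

1 grad = 3240.00 arcseconds.
Thus 0.00257 × 3240.00 ≈ 8.33 arcsec.

8.33 arcsec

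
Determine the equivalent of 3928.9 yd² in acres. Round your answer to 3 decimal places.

1 square yard = 0.000206612 acres.
Thus 3928.9 × 0.000206612 ≈ 0.812 acre.

0.812 acre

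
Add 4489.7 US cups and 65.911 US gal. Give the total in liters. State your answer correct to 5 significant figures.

1311.7 liters

4489.7 US cup = 1062.21 L and 65.911 US gal = 249.500 L.
1062.21 + 249.500 ≈ 1311.7 L.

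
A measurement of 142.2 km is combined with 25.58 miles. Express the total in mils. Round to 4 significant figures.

7.219e+9 mils

142.2 km = 5.59843e+9 mil and 25.58 mi = 1.62075e+9 mil.
5.59843e+9 + 1.62075e+9 ≈ 7.219e+9 mil.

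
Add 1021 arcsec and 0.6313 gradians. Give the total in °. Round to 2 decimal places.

0.85 °

1021 arcsec = 0.283611 ° and 0.6313 grad = 0.568170 °.
0.283611 + 0.568170 ≈ 0.85 °.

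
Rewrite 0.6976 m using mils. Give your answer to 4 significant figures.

1 meter = 39370.1 mils.
0.6976 × 39370.1 ≈ 27460 mil.

27460 mil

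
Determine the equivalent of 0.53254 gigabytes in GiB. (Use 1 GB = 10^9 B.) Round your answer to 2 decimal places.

1 gigabyte = 0.931323 GiB.
Thus 0.53254 × 0.931323 ≈ 0.50 GiB.

0.50 GiB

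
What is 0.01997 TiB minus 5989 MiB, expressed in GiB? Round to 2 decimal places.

14.60 GiB

0.01997 TiB = 20.4493 GiB and 5989 MiB = 5.84863 GiB.
20.4493 − 5.84863 ≈ 14.60 GiB.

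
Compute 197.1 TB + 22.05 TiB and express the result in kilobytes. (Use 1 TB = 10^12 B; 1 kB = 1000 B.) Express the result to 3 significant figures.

197.1 TB = 1.97100 × 10^11 kB and 22.05 TiB = 2.42442 × 10^10 kB.
1.97100 × 10^11 + 2.42442 × 10^10 ≈ 2.21 × 10^11 kB.

2.21 × 10^11 kB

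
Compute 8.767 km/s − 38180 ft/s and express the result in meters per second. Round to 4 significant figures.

8.767 km/s = 8767.00 m/s and 38180 ft/s = 11637.3 m/s.
8767.00 − 11637.3 ≈ -2870 m/s.

-2870 meters per second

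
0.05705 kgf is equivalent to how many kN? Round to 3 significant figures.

0.000559 kN

1 kgf = 0.00980665 kN.
So 0.05705 × 0.00980665 ≈ 0.000559 kN.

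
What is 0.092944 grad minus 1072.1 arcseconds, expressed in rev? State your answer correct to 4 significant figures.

0.092944 grad = 0.000232360 rev and 1072.1 arcsec = 0.000827238 rev.
0.000232360 − 0.000827238 ≈ -0.0005949 rev.

-0.0005949 rev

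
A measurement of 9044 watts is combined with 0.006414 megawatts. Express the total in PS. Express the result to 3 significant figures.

21.0 PS

9044 W = 12.2964 PS and 0.006414 MW = 8.72061 PS.
12.2964 + 8.72061 ≈ 21.0 PS.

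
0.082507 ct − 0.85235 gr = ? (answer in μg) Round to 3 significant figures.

-38700 μg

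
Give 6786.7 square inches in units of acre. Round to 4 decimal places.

0.0011 acre

1 square inch = 1.59423 × 10^-7 acres.
6786.7 × 1.59423 × 10^-7 ≈ 0.0011 acre.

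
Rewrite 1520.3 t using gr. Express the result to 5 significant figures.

1 metric ton = 1.54324 × 10^7 gr.
1520.3 × 1.54324 × 10^7 ≈ 2.3462 × 10^10 gr.

2.3462 × 10^10 gr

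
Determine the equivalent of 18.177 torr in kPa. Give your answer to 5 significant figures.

1 torr = 0.133322 kilopascals.
So 18.177 × 0.133322 ≈ 2.4234 kPa.

2.4234 kPa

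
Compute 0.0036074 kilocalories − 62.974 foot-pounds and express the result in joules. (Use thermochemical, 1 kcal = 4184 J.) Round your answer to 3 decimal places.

-70.288 J

0.0036074 kcal = 15.0934 J and 62.974 ft·lbf = 85.3813 J.
15.0934 − 85.3813 ≈ -70.288 J.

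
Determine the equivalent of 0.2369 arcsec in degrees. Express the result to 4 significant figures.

1 arcsecond = 0.000277778 °.
Thus 0.2369 × 0.000277778 ≈ 6.581e-5 °.

6.581e-5 °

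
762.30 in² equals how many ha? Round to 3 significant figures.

1 square inch = 6.45160 × 10^-8 ha.
Then 762.30 × 6.45160 × 10^-8 ≈ 4.92 × 10^-5 ha.

4.92 × 10^-5 hectares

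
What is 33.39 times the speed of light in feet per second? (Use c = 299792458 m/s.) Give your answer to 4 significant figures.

3.284e+10 feet per second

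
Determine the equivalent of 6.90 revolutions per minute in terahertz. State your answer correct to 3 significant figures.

1 revolution per minute = 1.66667 × 10^-14 terahertz.
Thus 6.90 × 1.66667 × 10^-14 ≈ 1.15 × 10^-13 THz.

1.15 × 10^-13 terahertz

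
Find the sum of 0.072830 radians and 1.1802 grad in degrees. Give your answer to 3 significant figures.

5.24 °

0.072830 rad = 4.17285 ° and 1.1802 grad = 1.06218 °.
4.17285 + 1.06218 ≈ 5.24 °.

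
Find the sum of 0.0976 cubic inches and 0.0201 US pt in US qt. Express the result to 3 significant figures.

0.0117 US qt

0.0976 in³ = 0.00169004 US qt and 0.0201 US pt = 0.0100500 US qt.
0.00169004 + 0.0100500 ≈ 0.0117 US qt.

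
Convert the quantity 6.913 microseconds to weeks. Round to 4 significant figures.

1.143 × 10^-11 wk

1 microsecond = 1.65344 × 10^-12 weeks.
So 6.913 × 1.65344 × 10^-12 ≈ 1.143 × 10^-11 wk.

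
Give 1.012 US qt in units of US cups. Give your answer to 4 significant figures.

4.048 US cups

1 US qt = 4.00000 US cup.
1.012 × 4.00000 ≈ 4.048 US cup.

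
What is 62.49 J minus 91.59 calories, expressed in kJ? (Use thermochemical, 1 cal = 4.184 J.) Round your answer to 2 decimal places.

62.49 J = 0.0624900 kJ and 91.59 cal = 0.383213 kJ.
0.0624900 − 0.383213 ≈ -0.32 kJ.

-0.32 kJ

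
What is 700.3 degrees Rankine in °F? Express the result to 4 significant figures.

°R = °F + 459.67.
Applying the formula gives 240.6 °F.

240.6 degrees Fahrenheit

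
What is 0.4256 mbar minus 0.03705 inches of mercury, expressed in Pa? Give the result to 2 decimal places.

0.4256 mbar = 42.5600 Pa and 0.03705 inHg = 125.466 Pa.
42.5600 − 125.466 ≈ -82.91 Pa.

-82.91 Pa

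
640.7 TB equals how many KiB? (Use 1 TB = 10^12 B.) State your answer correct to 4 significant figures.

1 TB = 9.765625 × 10^8 KiB.
So 640.7 × 9.765625 × 10^8 ≈ 6.257 × 10^11 KiB.

6.257 × 10^11 KiB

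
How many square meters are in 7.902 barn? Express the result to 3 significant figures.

7.90 × 10^-28 m²

1 barn = 1.00000 × 10^-28 square meters.
Thus 7.902 × 1.00000 × 10^-28 ≈ 7.90 × 10^-28 m².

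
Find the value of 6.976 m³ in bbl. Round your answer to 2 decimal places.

1 m³ = 6.28981 oil barrels.
Thus 6.976 × 6.28981 ≈ 43.88 bbl.

43.88 bbl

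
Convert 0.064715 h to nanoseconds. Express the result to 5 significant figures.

2.3297 × 10^11 ns

1 h = 3.60000 × 10^12 nanoseconds.
Then 0.064715 × 3.60000 × 10^12 ≈ 2.3297 × 10^11 ns.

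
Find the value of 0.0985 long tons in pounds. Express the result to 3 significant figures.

221 lb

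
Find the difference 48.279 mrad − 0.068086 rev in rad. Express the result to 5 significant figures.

-0.37952 rad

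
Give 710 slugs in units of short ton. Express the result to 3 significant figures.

1 slug = 0.0160870 short ton.
Thus 710 × 0.0160870 ≈ 11.4 short ton.

11.4 short tons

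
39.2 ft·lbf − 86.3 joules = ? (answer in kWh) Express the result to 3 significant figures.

-9.21e-6 kWh

39.2 ft·lbf = 1.47634e-5 kWh and 86.3 J = 2.39722e-5 kWh.
1.47634e-5 − 2.39722e-5 ≈ -9.21e-6 kWh.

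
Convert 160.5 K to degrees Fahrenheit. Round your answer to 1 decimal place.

K = (°F + 459.67) × 5/9.
Applying the formula gives -170.8 °F.

-170.8 degrees Fahrenheit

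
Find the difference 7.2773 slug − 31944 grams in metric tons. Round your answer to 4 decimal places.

0.0743 metric tons

7.2773 slug = 0.106204 t and 31944 g = 0.0319440 t.
0.106204 − 0.0319440 ≈ 0.0743 t.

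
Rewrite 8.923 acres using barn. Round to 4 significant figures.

3.611 × 10^32 barns

1 acre = 4.04686 × 10^31 barn.
Thus 8.923 × 4.04686 × 10^31 ≈ 3.611 × 10^32 barn.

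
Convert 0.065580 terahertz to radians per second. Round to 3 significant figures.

4.12 × 10^11 radians per second

1 terahertz = 6.28319 × 10^12 rad/s.
So 0.065580 × 6.28319 × 10^12 ≈ 4.12 × 10^11 rad/s.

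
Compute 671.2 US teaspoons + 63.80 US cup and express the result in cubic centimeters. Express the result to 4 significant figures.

18400 cubic centimeters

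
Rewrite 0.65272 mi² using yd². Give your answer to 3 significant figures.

1 mi² = 3.09760e+6 yd².
Thus 0.65272 × 3.09760e+6 ≈ 2.02e+6 yd².

2.02e+6 square yards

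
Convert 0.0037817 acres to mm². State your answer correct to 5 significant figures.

1 acre = 4.04686e+9 mm².
Thus 0.0037817 × 4.04686e+9 ≈ 1.5304e+7 mm².

1.5304e+7 mm²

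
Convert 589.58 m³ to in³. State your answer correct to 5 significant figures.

3.5978e+7 in³

1 cubic meter = 61023.7 cubic inches.
So 589.58 × 61023.7 ≈ 3.5978e+7 in³.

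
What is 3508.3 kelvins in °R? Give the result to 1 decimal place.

6314.9 °R

°R = K × 9/5.
Applying the formula gives 6314.9 °R.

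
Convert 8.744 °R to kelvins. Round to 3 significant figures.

4.86 kelvins

°R = K × 9/5.
Applying the formula gives 4.86 K.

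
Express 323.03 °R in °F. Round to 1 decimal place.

°R = °F + 459.67.
Applying the formula gives -136.6 °F.

-136.6 °F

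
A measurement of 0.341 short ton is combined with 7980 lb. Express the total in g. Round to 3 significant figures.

0.341 short ton = 309350 g and 7980 lb = 3.61967e+6 g.
309350 + 3.61967e+6 ≈ 3.93e+6 g.

3.93e+6 grams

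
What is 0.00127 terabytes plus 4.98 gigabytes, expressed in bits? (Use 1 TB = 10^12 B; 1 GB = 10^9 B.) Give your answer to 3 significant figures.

5.00 × 10^10 bit

0.00127 TB = 1.01600 × 10^10 bit and 4.98 GB = 3.98400 × 10^10 bit.
1.01600 × 10^10 + 3.98400 × 10^10 ≈ 5.00 × 10^10 bit.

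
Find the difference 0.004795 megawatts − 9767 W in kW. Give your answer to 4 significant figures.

0.004795 MW = 4.79500 kW and 9767 W = 9.76700 kW.
4.79500 − 9.76700 ≈ -4.972 kW.

-4.972 kilowatts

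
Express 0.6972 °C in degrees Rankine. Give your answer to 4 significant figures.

492.9 °R

°R = (°C + 273.15) × 9/5.
Applying the formula gives 492.9 °R.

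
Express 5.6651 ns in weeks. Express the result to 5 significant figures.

1 ns = 1.65344e-15 wk.
5.6651 × 1.65344e-15 ≈ 9.3669e-15 wk.

9.3669e-15 wk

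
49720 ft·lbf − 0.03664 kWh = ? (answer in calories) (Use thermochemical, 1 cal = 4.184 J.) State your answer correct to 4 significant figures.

-15410 calories

49720 ft·lbf = 16111.7 cal and 0.03664 kWh = 31525.8 cal.
16111.7 − 31525.8 ≈ -15410 cal.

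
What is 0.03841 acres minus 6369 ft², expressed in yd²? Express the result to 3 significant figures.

-522 yd²

0.03841 acre = 185.904 yd² and 6369 ft² = 707.667 yd².
185.904 − 707.667 ≈ -522 yd².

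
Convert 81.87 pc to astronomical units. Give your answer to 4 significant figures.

1.689e+7 au

1 pc = 206265 au.
Then 81.87 × 206265 ≈ 1.689e+7 au.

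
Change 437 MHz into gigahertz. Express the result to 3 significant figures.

1 MHz = 0.00100000 GHz.
Then 437 × 0.00100000 ≈ 0.437 GHz.

0.437 GHz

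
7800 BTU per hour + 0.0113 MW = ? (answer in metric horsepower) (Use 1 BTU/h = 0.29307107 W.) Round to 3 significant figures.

18.5 PS

7800 BTU/h = 3.10803 PS and 0.0113 MW = 15.3637 PS.
3.10803 + 15.3637 ≈ 18.5 PS.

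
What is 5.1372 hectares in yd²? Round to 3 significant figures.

1 ha = 11959.9 square yards.
So 5.1372 × 11959.9 ≈ 61400 yd².

61400 square yards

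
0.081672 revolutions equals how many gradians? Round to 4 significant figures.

32.67 grad

1 revolution = 400.000 grad.
Then 0.081672 × 400.000 ≈ 32.67 grad.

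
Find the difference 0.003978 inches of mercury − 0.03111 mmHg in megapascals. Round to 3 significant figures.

9.32e-6 megapascals

0.003978 inHg = 1.34711e-5 MPa and 0.03111 mmHg = 4.14766e-6 MPa.
1.34711e-5 − 4.14766e-6 ≈ 9.32e-6 MPa.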